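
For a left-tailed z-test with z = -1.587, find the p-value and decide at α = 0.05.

p = P(Z < -1.587) = Φ(-1.587) ≈ 0.0563. Since p ≥ 0.05, fail to reject H₀ (not significant) at α = 0.05.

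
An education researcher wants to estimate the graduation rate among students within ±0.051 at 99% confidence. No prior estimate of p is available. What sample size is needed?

Conservative approach: use p = 0.5 (maximizes p(1-p) = 0.25). n = z²(0.25)/E² = 2.576²×0.25/0.051² = 637.8 → n = 638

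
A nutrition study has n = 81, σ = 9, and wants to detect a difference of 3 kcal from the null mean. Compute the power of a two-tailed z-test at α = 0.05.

SE = σ/√n = 9/√81 = 1.0. Non-centrality λ = d/SE = 3/1.0 = 3.0. Power ≈ Φ(λ - z_{α/2}) = Φ(3.0 - 1.96) = Φ(1.04) = 0.851.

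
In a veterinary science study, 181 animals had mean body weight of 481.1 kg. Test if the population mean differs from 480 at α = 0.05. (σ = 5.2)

z = (x̄ - μ₀)/(σ/√n) = (481.1 - 480)/(5.2/√181) = 2.846. Critical value: ±1.96. Since |2.846| > 1.96, Reject H₀.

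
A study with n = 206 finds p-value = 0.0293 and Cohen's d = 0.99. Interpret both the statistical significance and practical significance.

Statistically significant (p = 0.0293 < 0.05). Cohen's d = 0.99 indicates a large effect size. Both statistical and practical significance should be considered.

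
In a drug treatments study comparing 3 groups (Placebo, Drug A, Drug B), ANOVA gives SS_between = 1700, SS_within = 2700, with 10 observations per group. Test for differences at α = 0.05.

df_between = 2, df_within = 27. F = MS_between/MS_within = 850.0/100.0 = 8.5. F_crit ≈ 3.354. Reject H₀. At least one mean differs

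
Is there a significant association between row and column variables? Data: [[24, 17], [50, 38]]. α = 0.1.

χ² = 0.034. df = 1, critical = 2.706. Fail to reject H₀. No evidence of dependence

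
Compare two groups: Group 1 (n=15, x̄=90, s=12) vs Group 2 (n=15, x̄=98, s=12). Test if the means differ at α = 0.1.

Pooled sp = 12.0. t = -1.826, df = 28. Critical t = ±1.701. Reject H₀.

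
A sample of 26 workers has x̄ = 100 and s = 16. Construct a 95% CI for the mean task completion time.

CI = x̄ ± t*(s/√n) = 100 ± 2.06(16/√26) = (93.54, 106.46)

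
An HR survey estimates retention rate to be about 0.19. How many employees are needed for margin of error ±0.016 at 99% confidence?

n = z²p(1-p)/E² = 2.576²×0.19×0.81/0.016² = 3989.2 → n = 3990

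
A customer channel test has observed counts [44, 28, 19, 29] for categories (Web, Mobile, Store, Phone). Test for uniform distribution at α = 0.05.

Expected = 30 each. χ² = Σ(O-E)²/E = 10.733. df = 3, critical value = 7.815. Reject H₀.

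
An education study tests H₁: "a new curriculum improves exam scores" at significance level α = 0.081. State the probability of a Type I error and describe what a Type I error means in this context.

P(Type I error) = α = 0.081. A Type I error is rejecting H₀ when H₀ is actually true (false positive) — here, concluding that a new curriculum improves exam scores when in fact this is not the case. Consequence: adopting a curriculum that gives no real benefit — disruption for nothing.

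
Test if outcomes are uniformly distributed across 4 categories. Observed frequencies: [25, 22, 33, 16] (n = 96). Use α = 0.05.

Expected = 24 each. χ² = Σ(O-E)²/E = 6.25. df = 3, critical value = 7.815. Fail to reject H₀.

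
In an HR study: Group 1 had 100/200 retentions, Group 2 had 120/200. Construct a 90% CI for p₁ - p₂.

p̂₁ = 0.5, p̂₂ = 0.6. Difference = -0.1. CI = (-0.181, -0.019)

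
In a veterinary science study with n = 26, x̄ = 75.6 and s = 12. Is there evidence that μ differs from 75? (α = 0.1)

t = (x̄ - μ₀)/(s/√n) = (75.6 - 75)/(12/√26) = 0.255. df = 25, critical t = ±1.708. Fail to reject H₀.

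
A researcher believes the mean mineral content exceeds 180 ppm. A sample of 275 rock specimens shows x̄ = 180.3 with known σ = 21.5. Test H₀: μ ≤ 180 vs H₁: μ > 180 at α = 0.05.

z = 0.231. Critical value: 1.645. Fail to reject H₀.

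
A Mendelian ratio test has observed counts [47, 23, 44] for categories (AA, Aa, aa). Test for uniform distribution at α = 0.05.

Expected = 38 each. χ² = Σ(O-E)²/E = 9.0. df = 2, critical value = 5.991. Reject H₀.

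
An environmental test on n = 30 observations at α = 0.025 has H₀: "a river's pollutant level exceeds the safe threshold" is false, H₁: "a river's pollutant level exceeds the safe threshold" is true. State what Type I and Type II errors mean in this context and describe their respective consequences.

Type I (false positive): concluding that a river's pollutant level exceeds the safe threshold when it is not — shutting down a compliant factory unnecessarily. Type II (false negative): failing to conclude that a river's pollutant level exceeds the safe threshold when it is — allowing unsafe pollution to continue. Which is costlier depends on domain priorities and is a judgement call rather than a statistical fact.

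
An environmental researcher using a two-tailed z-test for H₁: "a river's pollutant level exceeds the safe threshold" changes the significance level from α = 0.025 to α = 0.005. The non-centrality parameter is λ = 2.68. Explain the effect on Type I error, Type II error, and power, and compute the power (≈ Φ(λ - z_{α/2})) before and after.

Decreasing α from 0.025 to 0.005:
• Type I error rate decreases (α is the Type I rate by definition).
• Critical value moves from z_{α/2} = 2.241 to 2.807, so power = Φ(λ - z_{α/2}) goes from Φ(2.68 - 2.241) = 0.67 to Φ(2.68 - 2.807) = 0.449.
• Type II error rate β = 1 - power therefore increases (0.33 → 0.551).
Appropriate when false positives are costly — here, shutting down a compliant factory unnecessarily.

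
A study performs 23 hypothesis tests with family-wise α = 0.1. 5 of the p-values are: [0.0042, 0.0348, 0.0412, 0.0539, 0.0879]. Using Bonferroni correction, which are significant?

Bonferroni α = 0.1/23 = 0.00435. Significant p-values: [0.0042]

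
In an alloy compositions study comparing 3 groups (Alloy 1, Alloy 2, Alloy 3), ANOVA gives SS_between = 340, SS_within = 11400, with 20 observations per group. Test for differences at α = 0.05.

df_between = 2, df_within = 57. F = MS_between/MS_within = 170.0/200.0 = 0.85. F_crit ≈ 3.159. Fail to reject H₀.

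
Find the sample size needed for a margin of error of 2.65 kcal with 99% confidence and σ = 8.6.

n = (z*σ/E)² = (2.576×8.6/2.65)² = 69.9 → n = 70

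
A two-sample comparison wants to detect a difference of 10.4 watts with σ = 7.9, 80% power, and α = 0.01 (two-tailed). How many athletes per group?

n per group = 2(z_α/2 + z_β)²σ²/d² = 2×(2.576 + 0.84)²×7.9²/10.4² = 13.5 → n = 14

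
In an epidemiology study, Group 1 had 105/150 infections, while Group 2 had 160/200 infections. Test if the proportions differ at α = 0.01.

p̂₁ = 0.7, p̂₂ = 0.8, pooled p̂ = 0.757. z = -2.159. Critical: ±2.576. Fail to reject H₀.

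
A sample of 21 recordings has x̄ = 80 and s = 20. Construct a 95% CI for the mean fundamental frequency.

CI = x̄ ± t*(s/√n) = 80 ± 2.086(20/√21) = (70.9, 89.1)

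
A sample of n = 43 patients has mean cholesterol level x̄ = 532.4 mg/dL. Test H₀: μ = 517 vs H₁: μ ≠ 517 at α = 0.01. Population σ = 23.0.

z = (x̄ - μ₀)/(σ/√n) = (532.4 - 517)/(23.0/√43) = 4.391. Critical value: ±2.576. Since |4.391| > 2.576, Reject H₀.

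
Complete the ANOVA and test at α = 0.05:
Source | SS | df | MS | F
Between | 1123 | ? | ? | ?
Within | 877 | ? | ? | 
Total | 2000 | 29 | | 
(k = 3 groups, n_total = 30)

df_between = 2, df_within = 27. MS_between = 561.5, MS_within = 32.48. F = 17.287, F_crit ≈ 3.354. Reject H₀.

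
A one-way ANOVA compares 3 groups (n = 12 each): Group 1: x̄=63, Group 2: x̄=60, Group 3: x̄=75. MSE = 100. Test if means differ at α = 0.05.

Grand mean = 66.0. SS_between = 1512.0, MS_between = 756.0. F = 7.56, F_crit ≈ 3.285. Reject H₀.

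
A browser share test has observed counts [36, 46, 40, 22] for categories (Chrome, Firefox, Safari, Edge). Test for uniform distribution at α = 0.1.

Expected = 36 each. χ² = Σ(O-E)²/E = 8.667. df = 3, critical value = 6.251. Reject H₀.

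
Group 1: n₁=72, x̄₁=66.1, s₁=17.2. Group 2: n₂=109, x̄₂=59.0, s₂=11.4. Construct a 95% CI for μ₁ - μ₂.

Difference = 7.1. SE = √(17.2²/72 + 11.4²/109) = 2.302. CI = (2.59, 11.61)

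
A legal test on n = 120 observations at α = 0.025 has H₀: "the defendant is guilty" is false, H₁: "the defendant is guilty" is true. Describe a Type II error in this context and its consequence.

Type II error: failing to reject H₀ when it is false — concluding that the defendant is guilty is not supported when in fact it is. Consequence: acquitting a guilty person.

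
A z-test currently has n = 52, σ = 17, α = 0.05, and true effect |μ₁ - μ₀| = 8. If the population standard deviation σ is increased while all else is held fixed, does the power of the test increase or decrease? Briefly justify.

Power decreases: a larger σ inflates the standard error σ/√n, pulling the sampling distribution under H₁ back toward the critical value.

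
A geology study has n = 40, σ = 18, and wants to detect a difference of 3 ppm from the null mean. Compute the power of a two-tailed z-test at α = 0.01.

SE = σ/√n = 18/√40 = 2.846. Non-centrality λ = d/SE = 3/2.846 = 1.054. Power ≈ Φ(λ - z_{α/2}) = Φ(1.054 - 2.576) = Φ(-1.522) = 0.064.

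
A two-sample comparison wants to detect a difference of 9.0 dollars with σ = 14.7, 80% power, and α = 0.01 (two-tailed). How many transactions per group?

n per group = 2(z_α/2 + z_β)²σ²/d² = 2×(2.576 + 0.84)²×14.7²/9.0² = 62.3 → n = 63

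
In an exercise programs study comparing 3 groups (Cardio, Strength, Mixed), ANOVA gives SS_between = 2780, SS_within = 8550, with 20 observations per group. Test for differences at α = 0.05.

df_between = 2, df_within = 57. F = MS_between/MS_within = 1390.0/150.0 = 9.267. F_crit ≈ 3.159. Reject H₀. At least one mean differs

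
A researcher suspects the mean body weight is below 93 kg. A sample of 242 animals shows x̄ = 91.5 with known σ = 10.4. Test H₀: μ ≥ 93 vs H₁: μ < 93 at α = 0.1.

z = -2.244. Critical value: -1.28. Reject H₀.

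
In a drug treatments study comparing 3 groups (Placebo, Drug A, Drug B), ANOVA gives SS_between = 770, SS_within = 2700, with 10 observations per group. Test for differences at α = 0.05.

df_between = 2, df_within = 27. F = MS_between/MS_within = 385.0/100.0 = 3.85. F_crit ≈ 3.354. Reject H₀. At least one mean differs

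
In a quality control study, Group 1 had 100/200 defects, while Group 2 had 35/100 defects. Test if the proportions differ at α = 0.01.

p̂₁ = 0.5, p̂₂ = 0.35, pooled p̂ = 0.45. z = 2.462. Critical: ±2.576. Fail to reject H₀.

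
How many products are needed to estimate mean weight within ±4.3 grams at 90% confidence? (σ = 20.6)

n = (z*σ/E)² = (1.645×20.6/4.3)² = 62.1 → n = 63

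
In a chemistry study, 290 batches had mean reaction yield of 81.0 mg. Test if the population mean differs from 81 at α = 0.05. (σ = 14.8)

z = (x̄ - μ₀)/(σ/√n) = (81.0 - 81)/(14.8/√290) = 0.0. Critical value: ±1.96. Since |0.0| ≤ 1.96, Fail to reject H₀.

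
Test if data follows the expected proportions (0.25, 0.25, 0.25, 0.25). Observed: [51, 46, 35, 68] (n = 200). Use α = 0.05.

Expected: [50.0, 50.0, 50.0, 50.0]. χ² = 11.32. df = 3, critical = 7.815. Reject H₀.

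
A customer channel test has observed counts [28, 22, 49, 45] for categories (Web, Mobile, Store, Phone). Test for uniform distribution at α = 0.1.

Expected = 36 each. χ² = Σ(O-E)²/E = 14.167. df = 3, critical value = 6.251. Reject H₀.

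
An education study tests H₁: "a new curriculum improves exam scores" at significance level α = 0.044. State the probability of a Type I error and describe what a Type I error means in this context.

P(Type I error) = α = 0.044. A Type I error is rejecting H₀ when H₀ is actually true (false positive) — here, concluding that a new curriculum improves exam scores when in fact this is not the case. Consequence: adopting a curriculum that gives no real benefit — disruption for nothing.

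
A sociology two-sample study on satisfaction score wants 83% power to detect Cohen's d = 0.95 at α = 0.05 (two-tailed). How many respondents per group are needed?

z_{α/2} = 1.96, z_β = Φ⁻¹(0.83) = 0.954. For large effect (d = 0.95): n per group = 2(z_{α/2} + z_β)²/d² = 2(1.96 + 0.954)²/0.95² = 18.8 → 19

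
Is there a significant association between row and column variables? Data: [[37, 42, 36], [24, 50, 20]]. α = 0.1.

χ² = 5.988. df = 2, critical = 4.605. Reject H₀. Variables are dependent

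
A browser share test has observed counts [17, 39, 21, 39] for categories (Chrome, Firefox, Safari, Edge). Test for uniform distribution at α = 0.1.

Expected = 29 each. χ² = Σ(O-E)²/E = 14.069. df = 3, critical value = 6.251. Reject H₀.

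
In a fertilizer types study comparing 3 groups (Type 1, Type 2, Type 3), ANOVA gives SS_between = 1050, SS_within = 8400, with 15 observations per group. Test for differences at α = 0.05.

df_between = 2, df_within = 42. F = MS_between/MS_within = 525.0/200.0 = 2.625. F_crit ≈ 3.22. Fail to reject H₀.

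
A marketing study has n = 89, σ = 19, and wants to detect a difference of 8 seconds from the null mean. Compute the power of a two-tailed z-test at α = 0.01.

SE = σ/√n = 19/√89 = 2.014. Non-centrality λ = d/SE = 8/2.014 = 3.972. Power ≈ Φ(λ - z_{α/2}) = Φ(3.972 - 2.576) = Φ(1.396) = 0.919.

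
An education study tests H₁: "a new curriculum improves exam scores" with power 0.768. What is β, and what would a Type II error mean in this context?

β = 1 - power = 1 - 0.768 = 0.232. A Type II error is failing to reject H₀ when H₀ is false (false negative) — here, failing to conclude that a new curriculum improves exam scores when in fact it is true. Consequence: keeping the old curriculum when the new one would have helped students.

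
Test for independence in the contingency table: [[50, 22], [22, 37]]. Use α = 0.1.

χ² = 13.546. df = 1, critical = 2.706. Reject H₀. Variables are dependent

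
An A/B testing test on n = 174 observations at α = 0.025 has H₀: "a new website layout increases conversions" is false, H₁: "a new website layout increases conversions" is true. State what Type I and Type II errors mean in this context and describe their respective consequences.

Type I (false positive): concluding that a new website layout increases conversions when it is not — rolling out a layout that doesn't actually help — wasted engineering effort. Type II (false negative): failing to conclude that a new website layout increases conversions when it is — discarding a layout that would have improved conversions — lost revenue. Which is costlier depends on domain priorities and is a judgement call rather than a statistical fact.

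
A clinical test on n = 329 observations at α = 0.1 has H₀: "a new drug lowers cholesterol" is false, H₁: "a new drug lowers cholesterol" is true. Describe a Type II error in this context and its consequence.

Type II error: failing to reject H₀ when it is false — concluding that a new drug lowers cholesterol is not supported when in fact it is. Consequence: shelving an effective drug — patients miss out on a treatment that would have helped.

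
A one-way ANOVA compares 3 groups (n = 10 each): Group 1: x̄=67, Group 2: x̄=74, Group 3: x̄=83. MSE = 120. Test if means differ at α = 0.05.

Grand mean = 74.67. SS_between = 1286.67, MS_between = 643.33. F = 5.361, F_crit ≈ 3.354. Reject H₀.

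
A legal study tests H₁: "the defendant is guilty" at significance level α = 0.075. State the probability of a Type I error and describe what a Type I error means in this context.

P(Type I error) = α = 0.075. A Type I error is rejecting H₀ when H₀ is actually true (false positive) — here, concluding that the defendant is guilty when in fact this is not the case. Consequence: convicting an innocent person.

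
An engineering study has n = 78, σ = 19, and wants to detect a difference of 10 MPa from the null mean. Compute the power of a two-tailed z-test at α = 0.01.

SE = σ/√n = 19/√78 = 2.151. Non-centrality λ = d/SE = 10/2.151 = 4.648. Power ≈ Φ(λ - z_{α/2}) = Φ(4.648 - 2.576) = Φ(2.072) = 0.981.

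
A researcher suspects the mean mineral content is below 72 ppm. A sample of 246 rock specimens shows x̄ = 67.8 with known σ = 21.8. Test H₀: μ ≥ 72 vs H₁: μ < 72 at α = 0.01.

z = -3.022. Critical value: -2.33. Reject H₀.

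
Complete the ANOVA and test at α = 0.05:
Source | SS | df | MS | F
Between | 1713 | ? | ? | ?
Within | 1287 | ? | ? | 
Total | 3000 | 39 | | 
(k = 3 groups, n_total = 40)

df_between = 2, df_within = 37. MS_between = 856.5, MS_within = 34.78. F = 24.624, F_crit ≈ 3.252. Reject H₀.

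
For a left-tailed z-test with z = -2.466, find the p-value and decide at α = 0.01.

p = P(Z < -2.466) = Φ(-2.466) ≈ 0.0068. Since p < 0.01, reject H₀ (significant) at α = 0.01.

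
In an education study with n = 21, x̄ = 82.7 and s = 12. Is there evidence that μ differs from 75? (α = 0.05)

t = (x̄ - μ₀)/(s/√n) = (82.7 - 75)/(12/√21) = 2.94. df = 20, critical t = ±2.086. Reject H₀.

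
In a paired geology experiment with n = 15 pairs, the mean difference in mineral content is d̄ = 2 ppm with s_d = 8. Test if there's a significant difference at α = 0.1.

t = d̄/(s_d/√n) = 2/(8/√15) = 0.968. df = 14, critical t = ±1.761. Fail to reject H₀.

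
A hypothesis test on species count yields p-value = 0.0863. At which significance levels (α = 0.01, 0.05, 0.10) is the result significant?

p = 0.0863. Significant at: α = 0.1.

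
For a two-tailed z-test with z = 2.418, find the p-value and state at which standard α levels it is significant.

p = 2·P(Z > |2.418|) = 2·(1 - Φ(2.418)) ≈ 0.0156. Significant at α = 0.1; Significant at α = 0.05.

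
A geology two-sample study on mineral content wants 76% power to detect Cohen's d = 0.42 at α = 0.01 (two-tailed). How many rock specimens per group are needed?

z_{α/2} = 2.576, z_β = Φ⁻¹(0.76) = 0.706. For small effect (d = 0.42): n per group = 2(z_{α/2} + z_β)²/d² = 2(2.576 + 0.706)²/0.42² = 122.1 → 123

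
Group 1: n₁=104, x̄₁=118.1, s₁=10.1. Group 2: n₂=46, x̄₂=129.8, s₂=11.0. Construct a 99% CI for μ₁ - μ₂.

Difference = -11.7. SE = √(10.1²/104 + 11.0²/46) = 1.9. CI = (-16.6, -6.8)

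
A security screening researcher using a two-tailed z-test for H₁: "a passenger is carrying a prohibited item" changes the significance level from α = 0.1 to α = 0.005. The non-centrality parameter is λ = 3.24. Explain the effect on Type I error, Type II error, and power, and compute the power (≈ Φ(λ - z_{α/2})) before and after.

Decreasing α from 0.1 to 0.005:
• Type I error rate decreases (α is the Type I rate by definition).
• Critical value moves from z_{α/2} = 1.645 to 2.807, so power = Φ(λ - z_{α/2}) goes from Φ(3.24 - 1.645) = 0.945 to Φ(3.24 - 2.807) = 0.667.
• Type II error rate β = 1 - power therefore increases (0.055 → 0.333).
Appropriate when false positives are costly — here, detaining an innocent passenger — delay and inconvenience.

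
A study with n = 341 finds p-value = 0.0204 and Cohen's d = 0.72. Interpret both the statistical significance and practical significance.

Statistically significant (p = 0.0204 < 0.05). Cohen's d = 0.72 indicates a medium effect size. Both statistical and practical significance should be considered.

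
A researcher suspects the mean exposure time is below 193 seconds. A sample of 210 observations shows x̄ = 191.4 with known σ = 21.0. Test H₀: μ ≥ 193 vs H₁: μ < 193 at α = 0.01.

z = -1.104. Critical value: -2.33. Fail to reject H₀.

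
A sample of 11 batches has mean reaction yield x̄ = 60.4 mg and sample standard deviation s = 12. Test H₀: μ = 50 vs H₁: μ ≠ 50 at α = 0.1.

t = (x̄ - μ₀)/(s/√n) = (60.4 - 50)/(12/√11) = 2.874. df = 10, critical t = ±1.812. Reject H₀.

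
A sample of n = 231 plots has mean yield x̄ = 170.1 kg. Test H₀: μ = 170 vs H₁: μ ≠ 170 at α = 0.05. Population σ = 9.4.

z = (x̄ - μ₀)/(σ/√n) = (170.1 - 170)/(9.4/√231) = 0.162. Critical value: ±1.96. Since |0.162| ≤ 1.96, Fail to reject H₀.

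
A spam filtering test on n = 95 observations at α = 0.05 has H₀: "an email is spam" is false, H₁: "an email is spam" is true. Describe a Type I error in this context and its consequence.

Type I error: rejecting H₀ when it is true — concluding that an email is spam when in fact it is not. Consequence: a legitimate email is sent to the spam folder and the user misses it.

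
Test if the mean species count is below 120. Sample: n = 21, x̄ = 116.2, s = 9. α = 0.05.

t = (116.2 - 120)/(9/√21) = -1.935, df = 20. Critical t = -1.725. Reject H₀.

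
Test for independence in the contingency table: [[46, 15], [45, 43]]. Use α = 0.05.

χ² = 8.929. df = 1, critical = 3.841. Reject H₀. Variables are dependent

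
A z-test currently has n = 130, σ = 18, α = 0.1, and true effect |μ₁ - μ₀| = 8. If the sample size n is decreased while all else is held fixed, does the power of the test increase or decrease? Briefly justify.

Power decreases: a smaller n inflates the standard error σ/√n, pulling the sampling distribution under H₁ back toward the critical value.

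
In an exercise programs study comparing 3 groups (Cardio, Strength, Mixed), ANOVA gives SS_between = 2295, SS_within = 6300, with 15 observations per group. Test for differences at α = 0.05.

df_between = 2, df_within = 42. F = MS_between/MS_within = 1147.5/150.0 = 7.65. F_crit ≈ 3.22. Reject H₀. At least one mean differs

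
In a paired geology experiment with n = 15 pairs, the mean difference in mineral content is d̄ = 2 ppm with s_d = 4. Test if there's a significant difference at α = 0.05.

t = d̄/(s_d/√n) = 2/(4/√15) = 1.936. df = 14, critical t = ±2.145. Fail to reject H₀.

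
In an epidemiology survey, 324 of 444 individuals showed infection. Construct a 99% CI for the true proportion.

p̂ = 0.73. CI = p̂ ± z*√(p̂(1-p̂)/n) = (0.675, 0.784)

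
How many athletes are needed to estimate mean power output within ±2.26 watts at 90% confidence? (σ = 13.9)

n = (z*σ/E)² = (1.645×13.9/2.26)² = 102.4 → n = 103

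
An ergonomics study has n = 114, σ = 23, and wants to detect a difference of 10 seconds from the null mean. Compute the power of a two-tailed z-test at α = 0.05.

SE = σ/√n = 23/√114 = 2.154. Non-centrality λ = d/SE = 10/2.154 = 4.642. Power ≈ Φ(λ - z_{α/2}) = Φ(4.642 - 1.96) = Φ(2.682) = 0.996.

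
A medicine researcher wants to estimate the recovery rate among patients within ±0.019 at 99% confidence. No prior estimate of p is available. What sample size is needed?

Conservative approach: use p = 0.5 (maximizes p(1-p) = 0.25). n = z²(0.25)/E² = 2.576²×0.25/0.019² = 4595.4 → n = 4596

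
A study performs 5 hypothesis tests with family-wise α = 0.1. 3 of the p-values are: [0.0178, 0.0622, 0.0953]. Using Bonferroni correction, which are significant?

Bonferroni α = 0.1/5 = 0.02. Significant p-values: [0.0178]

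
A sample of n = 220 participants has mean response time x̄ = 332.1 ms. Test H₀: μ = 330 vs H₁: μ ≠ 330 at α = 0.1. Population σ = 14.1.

z = (x̄ - μ₀)/(σ/√n) = (332.1 - 330)/(14.1/√220) = 2.209. Critical value: ±1.645. Since |2.209| > 1.645, Reject H₀.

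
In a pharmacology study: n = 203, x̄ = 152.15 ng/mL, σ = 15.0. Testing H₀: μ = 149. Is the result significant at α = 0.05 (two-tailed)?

z = (152.15 - 149)/(15.0/√203) = 2.992. Since |z| > 1.96, significant at α = 0.05.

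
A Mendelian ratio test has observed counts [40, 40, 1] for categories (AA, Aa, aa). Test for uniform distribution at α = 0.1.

Expected = 27 each. χ² = Σ(O-E)²/E = 37.556. df = 2, critical value = 4.605. Reject H₀.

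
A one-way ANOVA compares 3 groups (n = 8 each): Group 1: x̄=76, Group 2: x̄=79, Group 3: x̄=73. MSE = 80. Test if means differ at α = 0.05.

Grand mean = 76.0. SS_between = 144.0, MS_between = 72.0. F = 0.9, F_crit ≈ 3.467. Fail to reject H₀.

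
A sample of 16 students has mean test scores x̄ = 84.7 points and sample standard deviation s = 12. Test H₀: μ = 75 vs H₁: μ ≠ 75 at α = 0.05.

t = (x̄ - μ₀)/(s/√n) = (84.7 - 75)/(12/√16) = 3.233. df = 15, critical t = ±2.131. Reject H₀.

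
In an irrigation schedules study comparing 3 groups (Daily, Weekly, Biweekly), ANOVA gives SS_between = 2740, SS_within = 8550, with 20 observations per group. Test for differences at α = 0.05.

df_between = 2, df_within = 57. F = MS_between/MS_within = 1370.0/150.0 = 9.133. F_crit ≈ 3.159. Reject H₀. At least one mean differs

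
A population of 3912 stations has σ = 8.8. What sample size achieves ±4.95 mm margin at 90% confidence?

Without FPC: n₀ = (1.645×8.8/4.95)² = 8.552. With FPC: n = n₀N/(n₀+N-1) = 8.5 → n = 9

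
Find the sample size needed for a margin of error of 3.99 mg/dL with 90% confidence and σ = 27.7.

n = (z*σ/E)² = (1.645×27.7/3.99)² = 130.4 → n = 131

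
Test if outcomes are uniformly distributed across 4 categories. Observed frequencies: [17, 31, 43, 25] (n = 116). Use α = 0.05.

Expected = 29 each. χ² = Σ(O-E)²/E = 12.414. df = 3, critical value = 7.815. Reject H₀.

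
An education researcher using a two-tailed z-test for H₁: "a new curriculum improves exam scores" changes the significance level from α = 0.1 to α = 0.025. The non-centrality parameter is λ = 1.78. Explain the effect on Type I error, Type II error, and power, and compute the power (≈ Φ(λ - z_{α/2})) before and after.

Decreasing α from 0.1 to 0.025:
• Type I error rate decreases (α is the Type I rate by definition).
• Critical value moves from z_{α/2} = 1.645 to 2.241, so power = Φ(λ - z_{α/2}) goes from Φ(1.78 - 1.645) = 0.554 to Φ(1.78 - 2.241) = 0.322.
• Type II error rate β = 1 - power therefore increases (0.446 → 0.678).
Appropriate when false positives are costly — here, adopting a curriculum that gives no real benefit — disruption for nothing.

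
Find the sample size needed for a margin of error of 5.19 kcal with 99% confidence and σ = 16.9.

n = (z*σ/E)² = (2.576×16.9/5.19)² = 70.4 → n = 71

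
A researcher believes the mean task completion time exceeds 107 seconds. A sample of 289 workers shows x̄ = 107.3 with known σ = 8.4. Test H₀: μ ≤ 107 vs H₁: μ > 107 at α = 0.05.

z = 0.607. Critical value: 1.645. Fail to reject H₀.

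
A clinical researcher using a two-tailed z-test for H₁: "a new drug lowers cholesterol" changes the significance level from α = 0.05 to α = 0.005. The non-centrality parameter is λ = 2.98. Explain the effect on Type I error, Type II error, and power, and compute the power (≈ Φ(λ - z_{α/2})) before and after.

Decreasing α from 0.05 to 0.005:
• Type I error rate decreases (α is the Type I rate by definition).
• Critical value moves from z_{α/2} = 1.96 to 2.807, so power = Φ(λ - z_{α/2}) goes from Φ(2.98 - 1.96) = 0.846 to Φ(2.98 - 2.807) = 0.569.
• Type II error rate β = 1 - power therefore increases (0.154 → 0.431).
Appropriate when false positives are costly — here, approving an ineffective drug — patients take a useless medication and may skip effective alternatives.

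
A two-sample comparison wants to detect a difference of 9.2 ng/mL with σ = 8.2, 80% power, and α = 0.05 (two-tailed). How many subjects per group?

n per group = 2(z_α/2 + z_β)²σ²/d² = 2×(1.96 + 0.84)²×8.2²/9.2² = 12.5 → n = 13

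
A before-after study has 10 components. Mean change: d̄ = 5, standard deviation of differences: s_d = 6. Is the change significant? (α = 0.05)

t = d̄/(s_d/√n) = 5/(6/√10) = 2.635. df = 9, critical t = ±2.262. Reject H₀.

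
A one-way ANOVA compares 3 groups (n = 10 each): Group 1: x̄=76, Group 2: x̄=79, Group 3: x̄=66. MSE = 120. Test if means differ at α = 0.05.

Grand mean = 73.67. SS_between = 926.67, MS_between = 463.33. F = 3.861, F_crit ≈ 3.354. Reject H₀.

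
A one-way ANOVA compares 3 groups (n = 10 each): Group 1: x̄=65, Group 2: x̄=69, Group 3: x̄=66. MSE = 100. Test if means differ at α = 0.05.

Grand mean = 66.67. SS_between = 86.67, MS_between = 43.33. F = 0.433, F_crit ≈ 3.354. Fail to reject H₀.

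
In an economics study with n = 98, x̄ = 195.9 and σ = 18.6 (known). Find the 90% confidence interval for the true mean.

CI = x̄ ± z*(σ/√n) = 195.9 ± 1.645(18.6/√98) = 195.9 ± 3.09 = (192.81, 198.99)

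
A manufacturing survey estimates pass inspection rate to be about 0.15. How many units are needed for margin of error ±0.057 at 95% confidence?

n = z²p(1-p)/E² = 1.96²×0.15×0.85/0.057² = 150.8 → n = 151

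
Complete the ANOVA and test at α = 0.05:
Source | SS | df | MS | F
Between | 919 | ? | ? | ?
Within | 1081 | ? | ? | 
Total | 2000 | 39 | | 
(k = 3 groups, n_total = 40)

df_between = 2, df_within = 37. MS_between = 459.5, MS_within = 29.22. F = 15.728, F_crit ≈ 3.252. Reject H₀.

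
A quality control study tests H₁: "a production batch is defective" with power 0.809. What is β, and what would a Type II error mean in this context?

β = 1 - power = 1 - 0.809 = 0.191. A Type II error is failing to reject H₀ when H₀ is false (false negative) — here, failing to conclude that a production batch is defective when in fact it is true. Consequence: shipping a defective batch — faulty products reach customers.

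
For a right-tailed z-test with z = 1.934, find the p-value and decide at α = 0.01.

p = P(Z > 1.934) = 1 - Φ(1.934) ≈ 0.0266. Since p ≥ 0.01, fail to reject H₀ (not significant) at α = 0.01.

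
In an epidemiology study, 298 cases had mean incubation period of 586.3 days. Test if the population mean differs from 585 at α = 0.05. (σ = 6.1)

z = (x̄ - μ₀)/(σ/√n) = (586.3 - 585)/(6.1/√298) = 3.679. Critical value: ±1.96. Since |3.679| > 1.96, Reject H₀.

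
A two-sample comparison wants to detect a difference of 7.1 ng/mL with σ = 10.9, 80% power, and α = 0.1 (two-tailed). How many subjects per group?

n per group = 2(z_α/2 + z_β)²σ²/d² = 2×(1.645 + 0.84)²×10.9²/7.1² = 29.1 → n = 30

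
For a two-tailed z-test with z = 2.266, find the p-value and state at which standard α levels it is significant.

p = 2·P(Z > |2.266|) = 2·(1 - Φ(2.266)) ≈ 0.0235. Significant at α = 0.1; Significant at α = 0.05.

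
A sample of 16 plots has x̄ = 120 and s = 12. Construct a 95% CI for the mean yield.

CI = x̄ ± t*(s/√n) = 120 ± 2.131(12/√16) = (113.61, 126.39)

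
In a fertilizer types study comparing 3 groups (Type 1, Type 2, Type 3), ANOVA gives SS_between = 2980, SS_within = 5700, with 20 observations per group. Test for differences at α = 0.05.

df_between = 2, df_within = 57. F = MS_between/MS_within = 1490.0/100.0 = 14.9. F_crit ≈ 3.159. Reject H₀. At least one mean differs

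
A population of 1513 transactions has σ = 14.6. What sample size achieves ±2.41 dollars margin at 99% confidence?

Without FPC: n₀ = (2.576×14.6/2.41)² = 243.536. With FPC: n = n₀N/(n₀+N-1) = 209.9 → n = 210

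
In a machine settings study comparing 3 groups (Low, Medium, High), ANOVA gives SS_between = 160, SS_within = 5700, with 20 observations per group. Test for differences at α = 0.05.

df_between = 2, df_within = 57. F = MS_between/MS_within = 80.0/100.0 = 0.8. F_crit ≈ 3.159. Fail to reject H₀.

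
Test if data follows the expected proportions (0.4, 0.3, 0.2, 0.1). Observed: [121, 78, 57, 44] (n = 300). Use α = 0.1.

Expected: [120.0, 90.0, 60.0, 30.0]. χ² = 8.292. df = 3, critical = 6.251. Reject H₀.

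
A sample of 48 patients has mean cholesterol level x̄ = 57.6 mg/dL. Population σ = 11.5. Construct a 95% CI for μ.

CI = x̄ ± z*(σ/√n) = 57.6 ± 1.96(11.5/√48) = 57.6 ± 3.25 = (54.35, 60.85)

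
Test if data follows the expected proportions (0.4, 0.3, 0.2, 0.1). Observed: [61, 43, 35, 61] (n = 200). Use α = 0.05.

Expected: [80.0, 60.0, 40.0, 20.0]. χ² = 94.004. df = 3, critical = 7.815. Reject H₀.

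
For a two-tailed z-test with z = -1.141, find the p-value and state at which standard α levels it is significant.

p = 2·P(Z > |-1.141|) = 2·(1 - Φ(1.141)) ≈ 0.2539. Not significant at any standard level.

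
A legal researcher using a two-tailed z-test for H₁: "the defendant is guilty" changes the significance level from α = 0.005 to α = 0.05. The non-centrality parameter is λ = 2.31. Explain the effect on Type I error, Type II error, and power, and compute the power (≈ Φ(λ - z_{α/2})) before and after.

Increasing α from 0.005 to 0.05:
• Type I error rate increases (α is the Type I rate by definition).
• Critical value moves from z_{α/2} = 2.807 to 1.96, so power = Φ(λ - z_{α/2}) goes from Φ(2.31 - 2.807) = 0.31 to Φ(2.31 - 1.96) = 0.637.
• Type II error rate β = 1 - power therefore decreases (0.69 → 0.363).
Appropriate when false negatives are costly — here, acquitting a guilty person.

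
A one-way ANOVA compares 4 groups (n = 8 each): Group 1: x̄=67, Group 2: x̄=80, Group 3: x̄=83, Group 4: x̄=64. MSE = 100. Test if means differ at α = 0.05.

Grand mean = 73.5. SS_between = 2120.0, MS_between = 706.67. F = 7.067, F_crit ≈ 2.947. Reject H₀.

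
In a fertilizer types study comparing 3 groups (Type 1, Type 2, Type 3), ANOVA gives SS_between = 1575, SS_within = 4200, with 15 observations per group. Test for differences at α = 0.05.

df_between = 2, df_within = 42. F = MS_between/MS_within = 787.5/100.0 = 7.875. F_crit ≈ 3.22. Reject H₀. At least one mean differs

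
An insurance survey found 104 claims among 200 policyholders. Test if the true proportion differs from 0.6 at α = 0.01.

p̂ = 0.52, p₀ = 0.6. z = (p̂ - p₀)/√(p₀(1-p₀)/n) = -2.309. Critical: ±2.576. Fail to reject H₀.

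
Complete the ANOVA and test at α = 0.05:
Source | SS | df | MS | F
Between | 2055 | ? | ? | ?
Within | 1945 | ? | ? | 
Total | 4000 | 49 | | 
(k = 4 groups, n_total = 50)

df_between = 3, df_within = 46. MS_between = 685.0, MS_within = 42.28. F = 16.201, F_crit ≈ 2.807. Reject H₀.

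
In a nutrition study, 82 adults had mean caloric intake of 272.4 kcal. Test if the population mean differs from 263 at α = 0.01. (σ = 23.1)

z = (x̄ - μ₀)/(σ/√n) = (272.4 - 263)/(23.1/√82) = 3.685. Critical value: ±2.576. Since |3.685| > 2.576, Reject H₀.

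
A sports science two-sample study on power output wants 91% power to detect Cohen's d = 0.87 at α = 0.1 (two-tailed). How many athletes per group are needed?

z_{α/2} = 1.645, z_β = Φ⁻¹(0.91) = 1.341. For large effect (d = 0.87): n per group = 2(z_{α/2} + z_β)²/d² = 2(1.645 + 1.341)²/0.87² = 23.6 → 24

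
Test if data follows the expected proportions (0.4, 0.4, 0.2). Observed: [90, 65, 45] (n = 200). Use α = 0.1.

Expected: [80.0, 80.0, 40.0]. χ² = 4.688. df = 2, critical = 4.605. Reject H₀.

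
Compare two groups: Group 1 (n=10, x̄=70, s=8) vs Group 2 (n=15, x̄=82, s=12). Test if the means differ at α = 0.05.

Pooled sp = 10.62. t = -2.769, df = 23. Critical t = ±2.069. Reject H₀.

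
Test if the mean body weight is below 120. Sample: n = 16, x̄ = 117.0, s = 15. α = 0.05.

t = (117.0 - 120)/(15/√16) = -0.8, df = 15. Critical t = -1.753. Fail to reject H₀.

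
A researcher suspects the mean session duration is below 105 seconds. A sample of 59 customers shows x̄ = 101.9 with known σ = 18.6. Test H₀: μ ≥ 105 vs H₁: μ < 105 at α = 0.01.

z = -1.28. Critical value: -2.33. Fail to reject H₀.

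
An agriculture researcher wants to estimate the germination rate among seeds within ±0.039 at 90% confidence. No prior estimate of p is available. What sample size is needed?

Conservative approach: use p = 0.5 (maximizes p(1-p) = 0.25). n = z²(0.25)/E² = 1.645²×0.25/0.039² = 444.8 → n = 445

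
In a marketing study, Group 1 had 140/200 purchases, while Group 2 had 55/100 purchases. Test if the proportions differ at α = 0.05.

p̂₁ = 0.7, p̂₂ = 0.55, pooled p̂ = 0.65. z = 2.568. Critical: ±1.96. Reject H₀.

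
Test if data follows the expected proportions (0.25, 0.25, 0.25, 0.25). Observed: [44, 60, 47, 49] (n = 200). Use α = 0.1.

Expected: [50.0, 50.0, 50.0, 50.0]. χ² = 2.92. df = 3, critical = 6.251. Fail to reject H₀.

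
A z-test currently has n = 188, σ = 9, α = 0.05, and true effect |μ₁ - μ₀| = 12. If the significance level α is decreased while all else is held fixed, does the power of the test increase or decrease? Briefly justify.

Power decreases: a smaller α raises the critical value, so less of the H₁ sampling distribution falls in the rejection region.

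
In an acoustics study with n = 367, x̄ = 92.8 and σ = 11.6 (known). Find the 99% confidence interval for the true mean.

CI = x̄ ± z*(σ/√n) = 92.8 ± 2.576(11.6/√367) = 92.8 ± 1.56 = (91.24, 94.36)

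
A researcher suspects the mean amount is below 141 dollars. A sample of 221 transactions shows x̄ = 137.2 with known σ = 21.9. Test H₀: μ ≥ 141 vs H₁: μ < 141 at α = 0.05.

z = -2.58. Critical value: -1.645. Reject H₀.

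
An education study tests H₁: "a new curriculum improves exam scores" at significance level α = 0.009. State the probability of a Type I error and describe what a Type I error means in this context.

P(Type I error) = α = 0.009. A Type I error is rejecting H₀ when H₀ is actually true (false positive) — here, concluding that a new curriculum improves exam scores when in fact this is not the case. Consequence: adopting a curriculum that gives no real benefit — disruption for nothing.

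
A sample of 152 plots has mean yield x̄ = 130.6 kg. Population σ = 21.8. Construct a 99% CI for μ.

CI = x̄ ± z*(σ/√n) = 130.6 ± 2.576(21.8/√152) = 130.6 ± 4.55 = (126.05, 135.15)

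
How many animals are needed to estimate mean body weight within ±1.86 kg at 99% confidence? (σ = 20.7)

n = (z*σ/E)² = (2.576×20.7/1.86)² = 821.9 → n = 822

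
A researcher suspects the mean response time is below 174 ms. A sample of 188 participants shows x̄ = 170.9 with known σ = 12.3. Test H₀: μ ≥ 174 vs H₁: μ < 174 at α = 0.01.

z = -3.456. Critical value: -2.33. Reject H₀.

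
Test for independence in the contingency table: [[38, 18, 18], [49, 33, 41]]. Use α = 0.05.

χ² = 2.751. df = 2, critical = 5.991. Fail to reject H₀. No evidence of dependence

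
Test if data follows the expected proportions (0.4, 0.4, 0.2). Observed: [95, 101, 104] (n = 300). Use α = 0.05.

Expected: [120.0, 120.0, 60.0]. χ² = 40.483. df = 2, critical = 5.991. Reject H₀.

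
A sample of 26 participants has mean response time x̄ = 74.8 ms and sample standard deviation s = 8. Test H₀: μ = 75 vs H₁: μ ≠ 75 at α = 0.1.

t = (x̄ - μ₀)/(s/√n) = (74.8 - 75)/(8/√26) = -0.127. df = 25, critical t = ±1.708. Fail to reject H₀.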